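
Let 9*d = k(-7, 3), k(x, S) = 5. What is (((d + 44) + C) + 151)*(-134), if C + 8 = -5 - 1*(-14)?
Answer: -237046/9 ≈ -26338.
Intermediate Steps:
d = 5/9 (d = (⅑)*5 = 5/9 ≈ 0.55556)
C = 1 (C = -8 + (-5 - 1*(-14)) = -8 + (-5 + 14) = -8 + 9 = 1)
(((d + 44) + C) + 151)*(-134) = (((5/9 + 44) + 1) + 151)*(-134) = ((401/9 + 1) + 151)*(-134) = (410/9 + 151)*(-134) = (1769/9)*(-134) = -237046/9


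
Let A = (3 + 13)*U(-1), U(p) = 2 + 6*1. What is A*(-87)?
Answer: -11136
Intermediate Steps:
U(p) = 8 (U(p) = 2 + 6 = 8)
A = 128 (A = (3 + 13)*8 = 16*8 = 128)
A*(-87) = 128*(-87) = -11136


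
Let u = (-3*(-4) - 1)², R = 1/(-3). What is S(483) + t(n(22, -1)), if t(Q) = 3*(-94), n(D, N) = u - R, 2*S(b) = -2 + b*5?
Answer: 1849/2 ≈ 924.50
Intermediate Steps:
R = -⅓ ≈ -0.33333
S(b) = -1 + 5*b/2 (S(b) = (-2 + b*5)/2 = (-2 + 5*b)/2 = -1 + 5*b/2)
u = 121 (u = (12 - 1)² = 11² = 121)
n(D, N) = 364/3 (n(D, N) = 121 - 1*(-⅓) = 121 + ⅓ = 364/3)
t(Q) = -282
S(483) + t(n(22, -1)) = (-1 + (5/2)*483) - 282 = (-1 + 2415/2) - 282 = 2413/2 - 282 = 1849/2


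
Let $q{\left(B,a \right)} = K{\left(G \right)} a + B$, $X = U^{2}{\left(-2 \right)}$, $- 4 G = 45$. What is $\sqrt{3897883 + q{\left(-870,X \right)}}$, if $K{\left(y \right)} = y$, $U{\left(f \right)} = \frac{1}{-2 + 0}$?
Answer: $\frac{\sqrt{62352163}}{4} \approx 1974.1$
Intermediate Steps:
$U{\left(f \right)} = - \frac{1}{2}$ ($U{\left(f \right)} = \frac{1}{-2} = - \frac{1}{2}$)
$G = - \frac{45}{4}$ ($G = \left(- \frac{1}{4}\right) 45 = - \frac{45}{4} \approx -11.25$)
$X = \frac{1}{4}$ ($X = \left(- \frac{1}{2}\right)^{2} = \frac{1}{4} \approx 0.25$)
$q{\left(B,a \right)} = B - \frac{45 a}{4}$ ($q{\left(B,a \right)} = - \frac{45 a}{4} + B = B - \frac{45 a}{4}$)
$\sqrt{3897883 + q{\left(-870,X \right)}} = \sqrt{3897883 - \frac{13965}{16}} = \sqrt{\frac{62352163}{16}} = \frac{\sqrt{62352163}}{4}$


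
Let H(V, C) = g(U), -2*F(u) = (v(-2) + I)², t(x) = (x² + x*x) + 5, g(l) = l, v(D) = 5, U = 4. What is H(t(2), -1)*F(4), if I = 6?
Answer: -242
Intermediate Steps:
t(x) = 5 + 2*x² (t(x) = (x² + x²) + 5 = 2*x² + 5 = 5 + 2*x²)
F(u) = -121/2 (F(u) = -(5 + 6)²/2 = -½*11² = -½*121 = -121/2)
H(V, C) = 4
H(t(2), -1)*F(4) = 4*(-121/2) = -242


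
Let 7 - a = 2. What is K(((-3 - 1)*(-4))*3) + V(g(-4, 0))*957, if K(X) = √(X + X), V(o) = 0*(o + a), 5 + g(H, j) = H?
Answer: 4*√6 ≈ 9.7980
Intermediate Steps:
a = 5 (a = 7 - 1*2 = 7 - 2 = 5)
g(H, j) = -5 + H
V(o) = 0 (V(o) = 0*(o + 5) = 0*(5 + o) = 0)
K(X) = √2*√X (K(X) = √(2*X) = √2*√X)
K(((-3 - 1)*(-4))*3) + V(g(-4, 0))*957 = √2*√(((-3 - 1)*(-4))*3) + 0*957 = √2*√(-4*(-4)*3) + 0 = √2*√(16*3) + 0 = √2*√48 + 0 = √2*(4*√3) + 0 = 4*√6 + 0 = 4*√6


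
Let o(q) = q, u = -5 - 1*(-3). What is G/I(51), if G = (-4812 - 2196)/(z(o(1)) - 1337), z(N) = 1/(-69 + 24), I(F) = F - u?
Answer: 157680/1594399 ≈ 0.098896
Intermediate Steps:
u = -2 (u = -5 + 3 = -2)
I(F) = 2 + F (I(F) = F - 1*(-2) = F + 2 = 2 + F)
z(N) = -1/45 (z(N) = 1/(-45) = -1/45)
G = 157680/30083 (G = (-4812 - 2196)/(-1/45 - 1337) = -7008/(-60166/45) = -7008*(-45/60166) = 157680/30083 ≈ 5.2415)
G/I(51) = 157680/(30083*(2 + 51)) = (157680/30083)/53 = (157680/30083)*(1/53) = 157680/1594399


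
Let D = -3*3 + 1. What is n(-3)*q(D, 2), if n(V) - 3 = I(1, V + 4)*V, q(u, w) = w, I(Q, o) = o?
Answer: 0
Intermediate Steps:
D = -8 (D = -9 + 1 = -8)
n(V) = 3 + V*(4 + V) (n(V) = 3 + (V + 4)*V = 3 + (4 + V)*V = 3 + V*(4 + V))
n(-3)*q(D, 2) = (3 - 3*(4 - 3))*2 = (3 - 3*1)*2 = (3 - 3)*2 = 0*2 = 0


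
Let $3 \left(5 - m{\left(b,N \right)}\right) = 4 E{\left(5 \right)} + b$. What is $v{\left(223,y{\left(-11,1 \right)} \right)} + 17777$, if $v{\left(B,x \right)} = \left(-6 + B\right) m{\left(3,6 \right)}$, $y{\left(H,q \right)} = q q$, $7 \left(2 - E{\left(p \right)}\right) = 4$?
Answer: $\frac{54695}{3} \approx 18232.0$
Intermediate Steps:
$E{\left(p \right)} = \frac{10}{7}$ ($E{\left(p \right)} = 2 - \frac{4}{7} = \frac{10}{7}$)
$y{\left(H,q \right)} = q^{2}$
$m{\left(b,N \right)} = \frac{65}{21} - \frac{b}{3}$ ($m{\left(b,N \right)} = 5 - \frac{4 \cdot \frac{10}{7} + b}{3} = 5 - \frac{\frac{40}{7} + b}{3} = 5 - \left(\frac{40}{21} + \frac{b}{3}\right) = \frac{65}{21} - \frac{b}{3}$)
$v{\left(B,x \right)} = - \frac{88}{7} + \frac{44 B}{21}$ ($v{\left(B,x \right)} = \left(-6 + B\right) \left(\frac{65}{21} - 1\right) = \left(-6 + B\right) \frac{44}{21} = - \frac{88}{7} + \frac{44 B}{21}$)
$v{\left(223,y{\left(-11,1 \right)} \right)} + 17777 = \left(- \frac{88}{7} + \frac{44}{21} \cdot 223\right) + 17777 = \left(- \frac{88}{7} + \frac{9812}{21}\right) + 17777 = \frac{1364}{3} + 17777 = \frac{54695}{3}$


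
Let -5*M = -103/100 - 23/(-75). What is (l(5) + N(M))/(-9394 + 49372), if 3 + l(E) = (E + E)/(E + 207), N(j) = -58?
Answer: -6461/4237668 ≈ -0.0015247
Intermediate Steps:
M = 217/1500 (M = -(-103/100 - 23/(-75))/5 = -(-103*1/100 - 23*(-1/75))/5 = -(-103/100 + 23/75)/5 = -1/5*(-217/300) = 217/1500 ≈ 0.14467)
l(E) = -3 + 2*E/(207 + E) (l(E) = -3 + (E + E)/(E + 207) = -3 + (2*E)/(207 + E) = -3 + 2*E/(207 + E))
(l(5) + N(M))/(-9394 + 49372) = ((-621 - 1*5)/(207 + 5) - 58)/(-9394 + 49372) = ((-621 - 5)/212 - 58)/39978 = ((1/212)*(-626) - 58)*(1/39978) = (-313/106 - 58)*(1/39978) = -6461/106*1/39978 = -6461/4237668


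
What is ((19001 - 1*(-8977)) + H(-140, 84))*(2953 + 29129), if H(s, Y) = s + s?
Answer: 888607236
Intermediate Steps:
H(s, Y) = 2*s
((19001 - 1*(-8977)) + H(-140, 84))*(2953 + 29129) = ((19001 - 1*(-8977)) + 2*(-140))*(2953 + 29129) = ((19001 + 8977) - 280)*32082 = (27978 - 280)*32082 = 27698*32082 = 888607236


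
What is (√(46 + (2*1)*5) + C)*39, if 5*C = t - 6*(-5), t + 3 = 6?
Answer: 1287/5 + 78*√14 ≈ 549.25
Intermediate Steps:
t = 3 (t = -3 + 6 = 3)
C = 33/5 (C = (3 - 6*(-5))/5 = (3 + 30)/5 = (⅕)*33 = 33/5 ≈ 6.6000)
(√(46 + (2*1)*5) + C)*39 = (√(46 + (2*1)*5) + 33/5)*39 = (√(46 + 2*5) + 33/5)*39 = (√(46 + 10) + 33/5)*39 = (√56 + 33/5)*39 = (2*√14 + 33/5)*39 = (33/5 + 2*√14)*39 = 1287/5 + 78*√14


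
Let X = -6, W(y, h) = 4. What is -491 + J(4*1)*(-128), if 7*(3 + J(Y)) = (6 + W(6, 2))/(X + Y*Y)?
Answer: -877/7 ≈ -125.29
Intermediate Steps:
J(Y) = -3 + 10/(7*(-6 + Y²)) (J(Y) = -3 + ((6 + 4)/(-6 + Y*Y))/7 = -3 + (10/(-6 + Y²))/7 = -3 + 10/(7*(-6 + Y²)))
-491 + J(4*1)*(-128) = -491 + ((136 - 21*(4*1)²)/(7*(-6 + (4*1)²)))*(-128) = -491 + ((136 - 21*4²)/(7*(-6 + 4²)))*(-128) = -491 + ((136 - 21*16)/(7*(-6 + 16)))*(-128) = -491 + ((⅐)*(136 - 336)/10)*(-128) = -491 + ((⅐)*(⅒)*(-200))*(-128) = -491 - 20/7*(-128) = -491 + 2560/7 = -877/7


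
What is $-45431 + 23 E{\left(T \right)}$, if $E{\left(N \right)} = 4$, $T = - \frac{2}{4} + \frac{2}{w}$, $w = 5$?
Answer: $-45339$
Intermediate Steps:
$T = - \frac{1}{10}$ ($T = - \frac{2}{4} + \frac{2}{5} = \left(-2\right) \frac{1}{4} + 2 \cdot \frac{1}{5} = - \frac{1}{2} + \frac{2}{5} = - \frac{1}{10} \approx -0.1$)
$-45431 + 23 E{\left(T \right)} = -45431 + 23 \cdot 4 = -45431 + 92 = -45339$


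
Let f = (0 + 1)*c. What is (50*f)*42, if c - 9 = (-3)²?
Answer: 37800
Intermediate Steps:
c = 18 (c = 9 + (-3)² = 9 + 9 = 18)
f = 18 (f = (0 + 1)*18 = 1*18 = 18)
(50*f)*42 = (50*18)*42 = 900*42 = 37800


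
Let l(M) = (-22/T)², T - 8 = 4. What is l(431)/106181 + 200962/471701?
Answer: 768237536213/1803084619716 ≈ 0.42607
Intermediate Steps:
T = 12 (T = 8 + 4 = 12)
l(M) = 121/36 (l(M) = (-22/12)² = (-22*1/12)² = (-11/6)² = 121/36)
l(431)/106181 + 200962/471701 = (121/36)/106181 + 200962/471701 = (121/36)*(1/106181) + 200962*(1/471701) = 121/3822516 + 200962/471701 = 768237536213/1803084619716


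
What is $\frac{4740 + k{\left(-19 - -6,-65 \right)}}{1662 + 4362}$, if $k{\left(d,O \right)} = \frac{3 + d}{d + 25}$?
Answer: $\frac{28435}{36144} \approx 0.78671$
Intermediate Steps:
$k{\left(d,O \right)} = \frac{3 + d}{25 + d}$
$\frac{4740 + k{\left(-19 - -6,-65 \right)}}{1662 + 4362} = \frac{4740 + \frac{3 - 13}{25 - 13}}{1662 + 4362} = \frac{4740 + \frac{3 + \left(-19 + 6\right)}{25 + \left(-19 + 6\right)}}{6024} = \left(4740 + \frac{3 - 13}{25 - 13}\right) \frac{1}{6024} = \left(4740 + \frac{1}{12} \left(-10\right)\right) \frac{1}{6024} = \left(4740 - \frac{5}{6}\right) \frac{1}{6024} = \frac{28435}{6} \cdot \frac{1}{6024} = \frac{28435}{36144}$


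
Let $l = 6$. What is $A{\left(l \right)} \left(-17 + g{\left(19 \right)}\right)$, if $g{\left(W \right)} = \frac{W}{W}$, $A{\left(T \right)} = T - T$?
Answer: $0$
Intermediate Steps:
$A{\left(T \right)} = 0$
$g{\left(W \right)} = 1$
$A{\left(l \right)} \left(-17 + g{\left(19 \right)}\right) = 0 \left(-17 + 1\right) = 0 \left(-16\right) = 0$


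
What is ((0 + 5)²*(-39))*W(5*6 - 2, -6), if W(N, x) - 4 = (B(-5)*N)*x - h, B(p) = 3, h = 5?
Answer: 492375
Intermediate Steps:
W(N, x) = -1 + 3*N*x (W(N, x) = 4 + ((3*N)*x - 1*5) = 4 + (3*N*x - 5) = 4 + (-5 + 3*N*x) = -1 + 3*N*x)
((0 + 5)²*(-39))*W(5*6 - 2, -6) = ((0 + 5)²*(-39))*(-1 + 3*(5*6 - 2)*(-6)) = (5²*(-39))*(-1 + 3*(30 - 2)*(-6)) = (25*(-39))*(-1 + 3*28*(-6)) = -975*(-1 - 504) = -975*(-505) = 492375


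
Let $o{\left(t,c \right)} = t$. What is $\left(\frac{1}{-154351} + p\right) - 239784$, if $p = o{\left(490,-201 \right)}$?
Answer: $- \frac{36935268195}{154351} \approx -2.3929 \cdot 10^{5}$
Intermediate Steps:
$p = 490$
$\left(\frac{1}{-154351} + p\right) - 239784 = \left(\frac{1}{-154351} + 490\right) - 239784 = \left(- \frac{1}{154351} + 490\right) - 239784 = \frac{75631989}{154351} - 239784 = - \frac{36935268195}{154351}$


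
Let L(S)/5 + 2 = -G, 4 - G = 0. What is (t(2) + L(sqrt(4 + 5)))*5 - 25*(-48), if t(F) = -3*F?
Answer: 1020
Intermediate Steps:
G = 4 (G = 4 - 1*0 = 4 + 0 = 4)
L(S) = -30 (L(S) = -10 + 5*(-1*4) = -10 + 5*(-4) = -10 - 20 = -30)
(t(2) + L(sqrt(4 + 5)))*5 - 25*(-48) = (-3*2 - 30)*5 - 25*(-48) = (-6 - 30)*5 + 1200 = -36*5 + 1200 = -180 + 1200 = 1020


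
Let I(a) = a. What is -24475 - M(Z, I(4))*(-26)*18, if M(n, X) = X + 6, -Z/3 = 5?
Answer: -19795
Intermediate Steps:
Z = -15 (Z = -3*5 = -15)
M(n, X) = 6 + X
-24475 - M(Z, I(4))*(-26)*18 = -24475 - (6 + 4)*(-26)*18 = -24475 - 10*(-26)*18 = -24475 - (-260)*18 = -24475 - 1*(-4680) = -24475 + 4680 = -19795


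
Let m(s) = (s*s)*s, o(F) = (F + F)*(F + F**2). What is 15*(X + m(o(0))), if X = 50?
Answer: 750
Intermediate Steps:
o(F) = 2*F*(F + F**2) (o(F) = (2*F)*(F + F**2) = 2*F*(F + F**2))
m(s) = s**3 (m(s) = s**2*s = s**3)
15*(X + m(o(0))) = 15*(50 + (2*0**2*(1 + 0))**3) = 15*(50 + (2*0*1)**3) = 15*(50 + 0**3) = 15*(50 + 0) = 15*50 = 750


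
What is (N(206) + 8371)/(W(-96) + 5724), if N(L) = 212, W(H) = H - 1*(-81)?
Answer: 2861/1903 ≈ 1.5034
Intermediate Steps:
W(H) = 81 + H (W(H) = H + 81 = 81 + H)
(N(206) + 8371)/(W(-96) + 5724) = (212 + 8371)/((81 - 96) + 5724) = 8583/(-15 + 5724) = 8583/5709 = 8583*(1/5709) = 2861/1903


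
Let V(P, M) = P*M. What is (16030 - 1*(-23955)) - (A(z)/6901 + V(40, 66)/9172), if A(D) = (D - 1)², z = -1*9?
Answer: 632717576145/15823993 ≈ 39985.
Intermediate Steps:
V(P, M) = M*P
z = -9
A(D) = (-1 + D)²
(16030 - 1*(-23955)) - (A(z)/6901 + V(40, 66)/9172) = (16030 - 1*(-23955)) - ((-1 - 9)²/6901 + (66*40)/9172) = (16030 + 23955) - ((-10)²*(1/6901) + 2640*(1/9172)) = 39985 - (100*(1/6901) + 660/2293) = 39985 - (100/6901 + 660/2293) = 39985 - 1*4783960/15823993 = 39985 - 4783960/15823993 = 632717576145/15823993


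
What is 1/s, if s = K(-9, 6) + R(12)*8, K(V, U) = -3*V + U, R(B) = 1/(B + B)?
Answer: 3/100 ≈ 0.030000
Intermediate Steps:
R(B) = 1/(2*B)
K(V, U) = U - 3*V
s = 100/3 (s = (6 - 3*(-9)) + ((1/2)/12)*8 = (6 + 27) + ((1/2)*(1/12))*8 = 33 + (1/24)*8 = 33 + 1/3 = 100/3 ≈ 33.333)
1/s = 1/(100/3) = 3/100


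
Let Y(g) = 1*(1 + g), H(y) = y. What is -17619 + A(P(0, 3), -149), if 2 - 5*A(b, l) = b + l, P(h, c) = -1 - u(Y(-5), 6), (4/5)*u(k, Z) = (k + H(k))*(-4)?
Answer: -87903/5 ≈ -17581.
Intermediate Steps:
Y(g) = 1 + g
u(k, Z) = -10*k (u(k, Z) = 5*((k + k)*(-4))/4 = 5*((2*k)*(-4))/4 = 5*(-8*k)/4 = -10*k)
P(h, c) = -41 (P(h, c) = -1 - (-10)*(1 - 5) = -1 - (-10)*(-4) = -1 - 1*40 = -1 - 40 = -41)
A(b, l) = ⅖ - b/5 - l/5 (A(b, l) = ⅖ - (b + l)/5 = ⅖ + (-b/5 - l/5) = ⅖ - b/5 - l/5)
-17619 + A(P(0, 3), -149) = -17619 + (⅖ - ⅕*(-41) - ⅕*(-149)) = -17619 + (⅖ + 41/5 + 149/5) = -17619 + 192/5 = -87903/5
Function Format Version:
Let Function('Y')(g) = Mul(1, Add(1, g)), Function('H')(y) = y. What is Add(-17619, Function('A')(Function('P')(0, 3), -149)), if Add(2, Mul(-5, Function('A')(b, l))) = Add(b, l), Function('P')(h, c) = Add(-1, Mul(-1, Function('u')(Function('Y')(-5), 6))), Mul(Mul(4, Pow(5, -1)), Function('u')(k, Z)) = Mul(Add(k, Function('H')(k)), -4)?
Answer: Rational(-87903, 5) ≈ -17581.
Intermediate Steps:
Function('Y')(g) = Add(1, g)
Function('u')(k, Z) = Mul(-10, k) (Function('u')(k, Z) = Mul(Rational(5, 4), Mul(Add(k, k), -4)) = Mul(Rational(5, 4), Mul(Mul(2, k), -4)) = Mul(Rational(5, 4), Mul(-8, k)) = Mul(-10, k))
Function('P')(h, c) = -41 (Function('P')(h, c) = Add(-1, Mul(-1, Mul(-10, Add(1, -5)))) = Add(-1, Mul(-1, Mul(-10, -4))) = Add(-1, Mul(-1, 40)) = Add(-1, -40) = -41)
Function('A')(b, l) = Add(Rational(2, 5), Mul(Rational(-1, 5), b), Mul(Rational(-1, 5), l)) (Function('A')(b, l) = Add(Rational(2, 5), Mul(Rational(-1, 5), Add(b, l))) = Add(Rational(2, 5), Add(Mul(Rational(-1, 5), b), Mul(Rational(-1, 5), l))) = Add(Rational(2, 5), Mul(Rational(-1, 5), b), Mul(Rational(-1, 5), l)))
Add(-17619, Function('A')(Function('P')(0, 3), -149)) = Add(-17619, Add(Rational(2, 5), Mul(Rational(-1, 5), -41), Mul(Rational(-1, 5), -149))) = Add(-17619, Add(Rational(2, 5), Rational(41, 5), Rational(149, 5))) = Add(-17619, Rational(192, 5)) = Rational(-87903, 5)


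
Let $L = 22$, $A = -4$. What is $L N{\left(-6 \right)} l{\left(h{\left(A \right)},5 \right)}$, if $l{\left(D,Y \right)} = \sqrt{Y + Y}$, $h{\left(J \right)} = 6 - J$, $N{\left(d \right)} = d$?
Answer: $- 132 \sqrt{10} \approx -417.42$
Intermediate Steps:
$l{\left(D,Y \right)} = \sqrt{2} \sqrt{Y}$ ($l{\left(D,Y \right)} = \sqrt{2 Y} = \sqrt{2} \sqrt{Y}$)
$L N{\left(-6 \right)} l{\left(h{\left(A \right)},5 \right)} = 22 \left(-6\right) \sqrt{2} \sqrt{5} = - 132 \sqrt{10}$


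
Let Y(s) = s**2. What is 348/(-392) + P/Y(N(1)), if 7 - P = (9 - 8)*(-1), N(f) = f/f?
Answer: 697/98 ≈ 7.1122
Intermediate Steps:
N(f) = 1
P = 8 (P = 7 - (9 - 8)*(-1) = 7 - (-1) = 7 - 1*(-1) = 7 + 1 = 8)
348/(-392) + P/Y(N(1)) = 348/(-392) + 8/(1**2) = 348*(-1/392) + 8/1 = -87/98 + 8*1 = -87/98 + 8 = 697/98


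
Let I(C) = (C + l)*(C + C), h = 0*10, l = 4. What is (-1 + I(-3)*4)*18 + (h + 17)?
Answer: -433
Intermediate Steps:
h = 0
I(C) = 2*C*(4 + C) (I(C) = (C + 4)*(C + C) = (4 + C)*(2*C) = 2*C*(4 + C))
(-1 + I(-3)*4)*18 + (h + 17) = (-1 + (2*(-3)*(4 - 3))*4)*18 + (0 + 17) = (-1 + (2*(-3)*1)*4)*18 + 17 = (-1 - 6*4)*18 + 17 = (-1 - 24)*18 + 17 = -25*18 + 17 = -450 + 17 = -433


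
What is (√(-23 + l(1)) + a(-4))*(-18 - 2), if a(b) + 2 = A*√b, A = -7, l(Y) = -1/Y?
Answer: 40 + 280*I - 40*I*√6 ≈ 40.0 + 182.02*I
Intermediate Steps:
a(b) = -2 - 7*√b
(√(-23 + l(1)) + a(-4))*(-18 - 2) = (√(-23 - 1/1) + (-2 - 14*I))*(-18 - 2) = (√(-23 - 1*1) + (-2 - 14*I))*(-20) = (√(-23 - 1) + (-2 - 14*I))*(-20) = (√(-24) + (-2 - 14*I))*(-20) = (2*I*√6 + (-2 - 14*I))*(-20) = (-2 - 14*I + 2*I*√6)*(-20) = 40 + 280*I - 40*I*√6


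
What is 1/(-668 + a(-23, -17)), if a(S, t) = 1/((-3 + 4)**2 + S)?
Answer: -22/14697 ≈ -0.0014969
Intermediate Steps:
a(S, t) = 1/(1 + S) (a(S, t) = 1/(1**2 + S) = 1/(1 + S))
1/(-668 + a(-23, -17)) = 1/(-668 + 1/(1 - 23)) = 1/(-668 + 1/(-22)) = 1/(-668 - 1/22) = 1/(-14697/22) = -22/14697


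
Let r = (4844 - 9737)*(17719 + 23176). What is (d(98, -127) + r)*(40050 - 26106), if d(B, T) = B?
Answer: -2790182366328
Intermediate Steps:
r = -200099235 (r = -4893*40895 = -200099235)
(d(98, -127) + r)*(40050 - 26106) = (98 - 200099235)*(40050 - 26106) = -200099137*13944 = -2790182366328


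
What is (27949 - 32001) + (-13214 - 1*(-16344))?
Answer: -922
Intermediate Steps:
(27949 - 32001) + (-13214 - 1*(-16344)) = -4052 + (-13214 + 16344) = -4052 + 3130 = -922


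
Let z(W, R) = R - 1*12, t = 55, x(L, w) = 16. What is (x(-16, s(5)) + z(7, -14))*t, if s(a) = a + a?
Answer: -550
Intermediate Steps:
s(a) = 2*a
z(W, R) = -12 + R (z(W, R) = R - 12 = -12 + R)
(x(-16, s(5)) + z(7, -14))*t = (16 + (-12 - 14))*55 = (16 - 26)*55 = -10*55 = -550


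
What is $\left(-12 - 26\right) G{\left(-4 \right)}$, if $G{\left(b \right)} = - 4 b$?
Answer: $-608$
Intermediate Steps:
$\left(-12 - 26\right) G{\left(-4 \right)} = \left(-12 - 26\right) \left(\left(-4\right) \left(-4\right)\right) = \left(-38\right) 16 = -608$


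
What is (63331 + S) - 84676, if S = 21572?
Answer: 227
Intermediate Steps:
(63331 + S) - 84676 = (63331 + 21572) - 84676 = 84903 - 84676 = 227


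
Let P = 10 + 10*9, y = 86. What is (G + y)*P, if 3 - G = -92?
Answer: 18100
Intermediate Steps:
G = 95 (G = 3 - 1*(-92) = 3 + 92 = 95)
P = 100 (P = 10 + 90 = 100)
(G + y)*P = (95 + 86)*100 = 181*100 = 18100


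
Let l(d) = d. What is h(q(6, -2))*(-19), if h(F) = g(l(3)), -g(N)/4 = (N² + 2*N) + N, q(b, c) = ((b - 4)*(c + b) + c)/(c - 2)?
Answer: 1368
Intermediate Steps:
q(b, c) = (c + (-4 + b)*(b + c))/(-2 + c) (q(b, c) = ((-4 + b)*(b + c) + c)/(-2 + c) = (c + (-4 + b)*(b + c))/(-2 + c))
g(N) = -12*N - 4*N² (g(N) = -4*((N² + 2*N) + N) = -4*(N² + 3*N) = -12*N - 4*N²)
h(F) = -72 (h(F) = -4*3*(3 + 3) = -4*3*6 = -72)
h(q(6, -2))*(-19) = -72*(-19) = 1368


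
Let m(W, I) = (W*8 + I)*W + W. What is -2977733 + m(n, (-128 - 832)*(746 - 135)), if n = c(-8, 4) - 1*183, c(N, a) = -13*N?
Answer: 43410356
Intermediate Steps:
n = -79 (n = -13*(-8) - 1*183 = 104 - 183 = -79)
m(W, I) = W + W*(I + 8*W) (m(W, I) = (8*W + I)*W + W = (I + 8*W)*W + W = W*(I + 8*W) + W = W + W*(I + 8*W))
-2977733 + m(n, (-128 - 832)*(746 - 135)) = -2977733 - 79*(1 + (-128 - 832)*(746 - 135) + 8*(-79)) = -2977733 - 79*(1 - 960*611 - 632) = -2977733 - 79*(1 - 586560 - 632) = -2977733 - 79*(-587191) = -2977733 + 46388089 = 43410356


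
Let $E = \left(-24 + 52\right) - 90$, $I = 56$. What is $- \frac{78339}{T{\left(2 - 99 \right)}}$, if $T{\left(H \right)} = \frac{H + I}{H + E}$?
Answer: $- \frac{12455901}{41} \approx -3.038 \cdot 10^{5}$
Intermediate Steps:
$E = -62$ ($E = 28 - 90 = -62$)
$T{\left(H \right)} = \frac{56 + H}{-62 + H}$ ($T{\left(H \right)} = \frac{H + 56}{H - 62} = \frac{56 + H}{-62 + H}$)
$- \frac{78339}{T{\left(2 - 99 \right)}} = - \frac{78339}{\frac{1}{-62 + \left(2 - 99\right)} \left(56 + \left(2 - 99\right)\right)} = - \frac{78339}{\frac{1}{-62 - 97} \left(56 - 97\right)} = - \frac{78339}{\frac{1}{-159} \left(-41\right)} = - \frac{78339}{\left(- \frac{1}{159}\right) \left(-41\right)} = - \frac{78339}{\frac{41}{159}} = \left(-78339\right) \frac{159}{41} = - \frac{12455901}{41}$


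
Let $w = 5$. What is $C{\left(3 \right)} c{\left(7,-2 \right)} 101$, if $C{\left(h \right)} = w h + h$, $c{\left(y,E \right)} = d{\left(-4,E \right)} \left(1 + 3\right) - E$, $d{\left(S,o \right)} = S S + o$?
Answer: $105444$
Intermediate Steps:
$d{\left(S,o \right)} = o + S^{2}$ ($d{\left(S,o \right)} = S^{2} + o = o + S^{2}$)
$c{\left(y,E \right)} = 64 + 3 E$ ($c{\left(y,E \right)} = \left(E + \left(-4\right)^{2}\right) \left(1 + 3\right) - E = \left(E + 16\right) 4 - E = \left(16 + E\right) 4 - E = \left(64 + 4 E\right) - E = 64 + 3 E$)
$C{\left(h \right)} = 6 h$ ($C{\left(h \right)} = 5 h + h = 6 h$)
$C{\left(3 \right)} c{\left(7,-2 \right)} 101 = 6 \cdot 3 \left(64 + 3 \left(-2\right)\right) 101 = 18 \left(64 - 6\right) 101 = 18 \cdot 58 \cdot 101 = 1044 \cdot 101 = 105444$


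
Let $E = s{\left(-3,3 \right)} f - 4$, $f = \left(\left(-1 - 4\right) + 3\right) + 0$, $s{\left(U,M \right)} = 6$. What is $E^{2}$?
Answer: $256$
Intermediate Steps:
$f = -2$ ($f = \left(\left(-1 - 4\right) + 3\right) + 0 = \left(-5 + 3\right) + 0 = -2 + 0 = -2$)
$E = -16$ ($E = 6 \left(-2\right) - 4 = -12 - 4 = -16$)
$E^{2} = \left(-16\right)^{2} = 256$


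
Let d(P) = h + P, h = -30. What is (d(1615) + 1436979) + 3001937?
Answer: 4440501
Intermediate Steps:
d(P) = -30 + P
(d(1615) + 1436979) + 3001937 = ((-30 + 1615) + 1436979) + 3001937 = (1585 + 1436979) + 3001937 = 1438564 + 3001937 = 4440501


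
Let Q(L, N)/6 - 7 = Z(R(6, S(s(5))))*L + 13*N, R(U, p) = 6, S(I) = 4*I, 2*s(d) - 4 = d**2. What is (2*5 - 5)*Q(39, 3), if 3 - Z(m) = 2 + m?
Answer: -4470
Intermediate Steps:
s(d) = 2 + d**2/2
Z(m) = 1 - m (Z(m) = 3 - (2 + m) = 3 + (-2 - m) = 1 - m)
Q(L, N) = 42 - 30*L + 78*N (Q(L, N) = 42 + 6*((1 - 1*6)*L + 13*N) = 42 + 6*((1 - 6)*L + 13*N) = 42 + 6*(-5*L + 13*N) = 42 + (-30*L + 78*N) = 42 - 30*L + 78*N)
(2*5 - 5)*Q(39, 3) = (2*5 - 5)*(42 - 30*39 + 78*3) = (10 - 5)*(42 - 1170 + 234) = 5*(-894) = -4470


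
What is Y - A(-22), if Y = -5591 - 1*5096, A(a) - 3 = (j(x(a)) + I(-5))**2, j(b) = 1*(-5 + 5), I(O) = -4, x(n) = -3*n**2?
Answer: -10706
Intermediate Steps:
j(b) = 0 (j(b) = 1*0 = 0)
A(a) = 19 (A(a) = 3 + (0 - 4)**2 = 3 + (-4)**2 = 3 + 16 = 19)
Y = -10687 (Y = -5591 - 5096 = -10687)
Y - A(-22) = -10687 - 1*19 = -10687 - 19 = -10706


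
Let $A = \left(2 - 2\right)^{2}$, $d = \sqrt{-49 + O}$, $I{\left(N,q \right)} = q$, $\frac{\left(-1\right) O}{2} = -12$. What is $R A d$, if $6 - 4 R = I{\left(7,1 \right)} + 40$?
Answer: $0$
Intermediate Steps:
$O = 24$ ($O = \left(-2\right) \left(-12\right) = 24$)
$d = 5 i$ ($d = \sqrt{-49 + 24} = \sqrt{-25} = 5 i \approx 5.0 i$)
$A = 0$ ($A = 0^{2} = 0$)
$R = - \frac{35}{4}$ ($R = \frac{3}{2} - \frac{1 + 40}{4} = \frac{3}{2} - \frac{41}{4} = - \frac{35}{4} \approx -8.75$)
$R A d = \left(- \frac{35}{4}\right) 0 \cdot 5 i = 0 \cdot 5 i = 0$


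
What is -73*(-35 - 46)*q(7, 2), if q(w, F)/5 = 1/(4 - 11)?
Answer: -29565/7 ≈ -4223.6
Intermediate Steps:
q(w, F) = -5/7 (q(w, F) = 5/(4 - 11) = 5/(-7) = 5*(-1/7) = -5/7)
-73*(-35 - 46)*q(7, 2) = -73*(-35 - 46)*(-5)/7 = -(-5913)*(-5)/7 = -73*405/7 = -29565/7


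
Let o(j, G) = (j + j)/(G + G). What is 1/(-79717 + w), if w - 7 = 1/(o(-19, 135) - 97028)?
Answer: -13098799/1044105268425 ≈ -1.2545e-5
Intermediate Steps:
o(j, G) = j/G (o(j, G) = (2*j)/((2*G)) = (2*j)*(1/(2*G)) = j/G)
w = 91691458/13098799 (w = 7 + 1/(-19/135 - 97028) = 7 + 1/(-13098799/135) = 7 - 135/13098799 = 91691458/13098799 ≈ 7.0000)
1/(-79717 + w) = 1/(-79717 + 91691458/13098799) = 1/(-1044105268425/13098799) = -13098799/1044105268425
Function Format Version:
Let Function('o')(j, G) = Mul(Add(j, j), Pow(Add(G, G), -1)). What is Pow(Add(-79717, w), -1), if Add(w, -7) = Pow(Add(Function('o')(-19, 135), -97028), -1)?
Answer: Rational(-13098799, 1044105268425) ≈ -1.2545e-5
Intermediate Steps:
Function('o')(j, G) = Mul(j, Pow(G, -1)) (Function('o')(j, G) = Mul(Mul(2, j), Pow(Mul(2, G), -1)) = Mul(Mul(2, j), Mul(Rational(1, 2), Pow(G, -1))) = Mul(j, Pow(G, -1)))
w = Rational(91691458, 13098799) (w = Add(7, Pow(Add(Mul(-19, Pow(135, -1)), -97028), -1)) = Add(7, Pow(Add(Mul(-19, Rational(1, 135)), -97028), -1)) = Add(7, Pow(Add(Rational(-19, 135), -97028), -1)) = Add(7, Pow(Rational(-13098799, 135), -1)) = Add(7, Rational(-135, 13098799)) = Rational(91691458, 13098799) ≈ 7.0000)
Pow(Add(-79717, w), -1) = Pow(Add(-79717, Rational(91691458, 13098799)), -1) = Pow(Rational(-1044105268425, 13098799), -1) = Rational(-13098799, 1044105268425)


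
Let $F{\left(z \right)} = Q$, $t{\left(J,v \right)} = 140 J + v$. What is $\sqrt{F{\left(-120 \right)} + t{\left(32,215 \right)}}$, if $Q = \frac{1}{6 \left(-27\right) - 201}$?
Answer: $\frac{2 \sqrt{1278213}}{33} \approx 68.52$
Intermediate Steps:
$t{\left(J,v \right)} = v + 140 J$
$Q = - \frac{1}{363}$ ($Q = \frac{1}{-162 - 201} = \frac{1}{-363} = - \frac{1}{363} \approx -0.0027548$)
$F{\left(z \right)} = - \frac{1}{363}$
$\sqrt{F{\left(-120 \right)} + t{\left(32,215 \right)}} = \sqrt{- \frac{1}{363} + \left(215 + 140 \cdot 32\right)} = \sqrt{- \frac{1}{363} + \left(215 + 4480\right)} = \sqrt{- \frac{1}{363} + 4695} = \sqrt{\frac{1704284}{363}} = \frac{2 \sqrt{1278213}}{33}$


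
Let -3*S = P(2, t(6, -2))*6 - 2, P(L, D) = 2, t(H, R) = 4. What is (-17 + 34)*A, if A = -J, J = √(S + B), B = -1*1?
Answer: -17*I*√39/3 ≈ -35.388*I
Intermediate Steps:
S = -10/3 (S = -(2*6 - 2)/3 = -(12 - 2)/3 = -⅓*10 = -10/3 ≈ -3.3333)
B = -1
J = I*√39/3 (J = √(-10/3 - 1) = √(-13/3) = I*√39/3 ≈ 2.0817*I)
A = -I*√39/3 ≈ -2.0817*I
(-17 + 34)*A = (-17 + 34)*(-I*√39/3) = 17*(-I*√39/3) = -17*I*√39/3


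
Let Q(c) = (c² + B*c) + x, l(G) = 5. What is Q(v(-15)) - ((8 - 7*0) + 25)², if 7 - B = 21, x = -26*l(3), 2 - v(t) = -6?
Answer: -1267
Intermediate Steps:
v(t) = 8 (v(t) = 2 - 1*(-6) = 2 + 6 = 8)
x = -130 (x = -26*5 = -130)
B = -14 (B = 7 - 1*21 = 7 - 21 = -14)
Q(c) = -130 + c² - 14*c (Q(c) = (c² - 14*c) - 130 = -130 + c² - 14*c)
Q(v(-15)) - ((8 - 7*0) + 25)² = (-130 + 8² - 14*8) - ((8 - 7*0) + 25)² = (-130 + 64 - 112) - ((8 + 0) + 25)² = -178 - (8 + 25)² = -178 - 1*33² = -178 - 1*1089 = -178 - 1089 = -1267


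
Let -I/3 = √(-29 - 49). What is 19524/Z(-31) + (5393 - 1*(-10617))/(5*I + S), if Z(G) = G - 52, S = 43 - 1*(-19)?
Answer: -167654498/887851 + 120075*I*√78/10697 ≈ -188.83 + 99.137*I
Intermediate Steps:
S = 62 (S = 43 + 19 = 62)
Z(G) = -52 + G
I = -3*I*√78 (I = -3*√(-29 - 49) = -3*I*√78 ≈ -26.495*I)
19524/Z(-31) + (5393 - 1*(-10617))/(5*I + S) = 19524/(-52 - 31) + (5393 - 1*(-10617))/(5*(-3*I*√78) + 62) = 19524/(-83) + (5393 + 10617)/(-15*I*√78 + 62) = 19524*(-1/83) + 16010/(62 - 15*I*√78) = -19524/83 + 16010/(62 - 15*I*√78)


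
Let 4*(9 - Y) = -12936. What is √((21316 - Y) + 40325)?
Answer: √58398 ≈ 241.66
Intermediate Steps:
Y = 3243 (Y = 9 - ¼*(-12936) = 9 + 3234 = 3243)
√((21316 - Y) + 40325) = √((21316 - 1*3243) + 40325) = √((21316 - 3243) + 40325) = √(18073 + 40325) = √58398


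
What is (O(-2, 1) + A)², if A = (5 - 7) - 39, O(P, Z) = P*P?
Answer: 1369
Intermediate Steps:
O(P, Z) = P²
A = -41 (A = -2 - 39 = -41)
(O(-2, 1) + A)² = ((-2)² - 41)² = (4 - 41)² = (-37)² = 1369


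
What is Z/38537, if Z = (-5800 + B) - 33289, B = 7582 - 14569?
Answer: -46076/38537 ≈ -1.1956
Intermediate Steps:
B = -6987
Z = -46076 (Z = (-5800 - 6987) - 33289 = -12787 - 33289 = -46076)
Z/38537 = -46076/38537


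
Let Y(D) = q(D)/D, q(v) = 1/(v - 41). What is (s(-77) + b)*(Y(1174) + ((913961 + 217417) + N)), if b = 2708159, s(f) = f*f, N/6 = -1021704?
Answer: -9023223060590476764/665071 ≈ -1.3567e+13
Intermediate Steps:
N = -6130224 (N = 6*(-1021704) = -6130224)
s(f) = f²
q(v) = 1/(-41 + v)
Y(D) = 1/(D*(-41 + D)) (Y(D) = 1/((-41 + D)*D) = 1/(D*(-41 + D)))
(s(-77) + b)*(Y(1174) + ((913961 + 217417) + N)) = ((-77)² + 2708159)*(1/(1174*(-41 + 1174)) + ((913961 + 217417) - 6130224)) = (5929 + 2708159)*((1/1174)/1133 + (1131378 - 6130224)) = 2714088*((1/1174)*(1/1133) - 4998846) = 2714088*(1/1330142 - 4998846) = 2714088*(-6649175016131/1330142) = -9023223060590476764/665071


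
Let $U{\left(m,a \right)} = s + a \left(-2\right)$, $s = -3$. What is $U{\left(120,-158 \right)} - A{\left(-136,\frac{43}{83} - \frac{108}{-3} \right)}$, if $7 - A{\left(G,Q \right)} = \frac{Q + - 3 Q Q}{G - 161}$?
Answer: $\frac{653395408}{2046033} \approx 319.35$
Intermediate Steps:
$U{\left(m,a \right)} = -3 - 2 a$ ($U{\left(m,a \right)} = -3 + a \left(-2\right) = -3 - 2 a$)
$A{\left(G,Q \right)} = 7 - \frac{Q - 3 Q^{2}}{-161 + G}$ ($A{\left(G,Q \right)} = 7 - \frac{Q + - 3 Q Q}{G - 161} = 7 - \frac{Q - 3 Q^{2}}{-161 + G}$)
$U{\left(120,-158 \right)} - A{\left(-136,\frac{43}{83} - \frac{108}{-3} \right)} = \left(-3 - -316\right) - \frac{-1127 - \left(\frac{43}{83} - \frac{108}{-3}\right) + 3 \left(\frac{43}{83} - \frac{108}{-3}\right)^{2} + 7 \left(-136\right)}{-161 - 136} = \left(-3 + 316\right) - \frac{-1127 - \left(43 \cdot \frac{1}{83} - -36\right) + 3 \left(43 \cdot \frac{1}{83} - -36\right)^{2} - 952}{-297} = 313 - - \frac{-1127 - \left(\frac{43}{83} + 36\right) + 3 \left(\frac{43}{83} + 36\right)^{2} - 952}{297} = 313 - - \frac{-1127 - \frac{3031}{83} + 3 \left(\frac{3031}{83}\right)^{2} - 952}{297} = 313 - - \frac{-1127 - \frac{3031}{83} + 3 \cdot \frac{9186961}{6889} - 952}{297} = 313 - - \frac{-1127 - \frac{3031}{83} + \frac{27560883}{6889} - 952}{297} = 313 - \left(- \frac{1}{297}\right) \frac{12987079}{6889} = 313 - - \frac{12987079}{2046033} = 313 + \frac{12987079}{2046033} = \frac{653395408}{2046033}$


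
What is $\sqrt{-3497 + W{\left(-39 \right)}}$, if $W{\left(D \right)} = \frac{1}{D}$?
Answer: $\frac{8 i \sqrt{83109}}{39} \approx 59.136 i$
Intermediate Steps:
$\sqrt{-3497 + W{\left(-39 \right)}} = \sqrt{-3497 + \frac{1}{-39}} = \sqrt{-3497 - \frac{1}{39}} = \sqrt{- \frac{136384}{39}} = \frac{8 i \sqrt{83109}}{39}$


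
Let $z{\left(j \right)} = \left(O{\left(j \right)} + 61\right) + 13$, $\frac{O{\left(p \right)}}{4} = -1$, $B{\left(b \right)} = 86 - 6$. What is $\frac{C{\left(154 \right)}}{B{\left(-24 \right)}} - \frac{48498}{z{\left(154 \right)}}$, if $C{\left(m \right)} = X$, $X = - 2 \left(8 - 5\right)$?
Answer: $- \frac{194013}{280} \approx -692.9$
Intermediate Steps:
$B{\left(b \right)} = 80$ ($B{\left(b \right)} = 86 - 6 = 80$)
$O{\left(p \right)} = -4$ ($O{\left(p \right)} = 4 \left(-1\right) = -4$)
$X = -6$ ($X = \left(-2\right) 3 = -6$)
$z{\left(j \right)} = 70$ ($z{\left(j \right)} = \left(-4 + 61\right) + 13 = 57 + 13 = 70$)
$C{\left(m \right)} = -6$
$\frac{C{\left(154 \right)}}{B{\left(-24 \right)}} - \frac{48498}{z{\left(154 \right)}} = - \frac{6}{80} - \frac{48498}{70} = \left(-6\right) \frac{1}{80} - \frac{24249}{35} = - \frac{3}{40} - \frac{24249}{35} = - \frac{194013}{280}$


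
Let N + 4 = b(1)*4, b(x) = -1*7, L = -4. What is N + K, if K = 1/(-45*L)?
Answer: -5759/180 ≈ -31.994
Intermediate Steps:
b(x) = -7
K = 1/180 (K = 1/(-45*(-4)) = 1/180 ≈ 0.0055556)
N = -32 (N = -4 - 7*4 = -4 - 28 = -32)
N + K = -32 + 1/180 = -5759/180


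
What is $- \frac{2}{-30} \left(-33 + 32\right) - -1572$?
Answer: $\frac{23579}{15} \approx 1571.9$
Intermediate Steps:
$- \frac{2}{-30} \left(-33 + 32\right) - -1572 = \left(-2\right) \left(- \frac{1}{30}\right) \left(-1\right) + 1572 = \frac{1}{15} \left(-1\right) + 1572 = - \frac{1}{15} + 1572 = \frac{23579}{15}$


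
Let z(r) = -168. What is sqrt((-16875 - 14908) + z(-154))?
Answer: I*sqrt(31951) ≈ 178.75*I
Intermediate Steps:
sqrt((-16875 - 14908) + z(-154)) = sqrt((-16875 - 14908) - 168) = sqrt(-31783 - 168) = sqrt(-31951) = I*sqrt(31951)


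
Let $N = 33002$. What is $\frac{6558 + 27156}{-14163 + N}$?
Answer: $\frac{33714}{18839} \approx 1.7896$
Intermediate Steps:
$\frac{6558 + 27156}{-14163 + N} = \frac{6558 + 27156}{-14163 + 33002} = \frac{33714}{18839}$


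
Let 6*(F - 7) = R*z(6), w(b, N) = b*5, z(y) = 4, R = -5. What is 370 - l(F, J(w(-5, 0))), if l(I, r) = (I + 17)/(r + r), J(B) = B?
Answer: 27781/75 ≈ 370.41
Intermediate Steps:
w(b, N) = 5*b
F = 11/3 (F = 7 + (-5*4)/6 = 7 + (⅙)*(-20) = 7 - 10/3 = 11/3 ≈ 3.6667)
l(I, r) = (17 + I)/(2*r) (l(I, r) = (17 + I)/((2*r)) = (17 + I)*(1/(2*r)) = (17 + I)/(2*r))
370 - l(F, J(w(-5, 0))) = 370 - (17 + 11/3)/(2*(5*(-5))) = 370 - 62/(2*(-25)*3) = 370 - (-1)*62/(2*25*3) = 370 - 1*(-31/75) = 370 + 31/75 = 27781/75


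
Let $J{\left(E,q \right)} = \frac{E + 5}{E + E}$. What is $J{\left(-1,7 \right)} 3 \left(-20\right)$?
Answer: $120$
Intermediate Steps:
$J{\left(E,q \right)} = \frac{5 + E}{2 E}$
$J{\left(-1,7 \right)} 3 \left(-20\right) = \frac{5 - 1}{2 \left(-1\right)} 3 \left(-20\right) = \frac{1}{2} \left(-1\right) 4 \cdot 3 \left(-20\right) = \left(-2\right) 3 \left(-20\right) = \left(-6\right) \left(-20\right) = 120$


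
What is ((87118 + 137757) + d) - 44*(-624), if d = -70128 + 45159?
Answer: 227362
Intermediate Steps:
d = -24969
((87118 + 137757) + d) - 44*(-624) = ((87118 + 137757) - 24969) - 44*(-624) = (224875 - 24969) + 27456 = 199906 + 27456 = 227362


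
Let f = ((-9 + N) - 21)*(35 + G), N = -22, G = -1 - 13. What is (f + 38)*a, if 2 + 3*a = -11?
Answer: 13702/3 ≈ 4567.3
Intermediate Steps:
a = -13/3 (a = -2/3 + (1/3)*(-11) = -2/3 - 11/3 = -13/3 ≈ -4.3333)
G = -14
f = -1092 (f = ((-9 - 22) - 21)*(35 - 14) = (-31 - 21)*21 = -52*21 = -1092)
(f + 38)*a = (-1092 + 38)*(-13/3) = -1054*(-13/3) = 13702/3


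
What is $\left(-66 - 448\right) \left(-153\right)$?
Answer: $78642$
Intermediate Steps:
$\left(-66 - 448\right) \left(-153\right) = \left(-514\right) \left(-153\right) = 78642$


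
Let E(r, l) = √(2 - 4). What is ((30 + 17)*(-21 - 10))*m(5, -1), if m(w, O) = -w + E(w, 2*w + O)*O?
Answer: 7285 + 1457*I*√2 ≈ 7285.0 + 2060.5*I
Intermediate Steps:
E(r, l) = I*√2 (E(r, l) = √(-2) = I*√2)
m(w, O) = -w + I*O*√2 (m(w, O) = -w + (I*√2)*O = -w + I*O*√2)
((30 + 17)*(-21 - 10))*m(5, -1) = ((30 + 17)*(-21 - 10))*(-1*5 + I*(-1)*√2) = (47*(-31))*(-5 - I*√2) = -1457*(-5 - I*√2) = 7285 + 1457*I*√2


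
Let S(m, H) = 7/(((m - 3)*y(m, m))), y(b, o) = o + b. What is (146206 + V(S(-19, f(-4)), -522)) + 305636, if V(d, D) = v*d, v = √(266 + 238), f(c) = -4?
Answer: 451842 + 21*√14/418 ≈ 4.5184e+5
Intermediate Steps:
y(b, o) = b + o
v = 6*√14 (v = √504 = 6*√14 ≈ 22.450)
S(m, H) = 7/(2*m*(-3 + m)) (S(m, H) = 7/(((m - 3)*(m + m))) = 7/(((-3 + m)*(2*m))) = 7/((2*m*(-3 + m))) = 7*(1/(2*m*(-3 + m))) = 7/(2*m*(-3 + m)))
V(d, D) = 6*d*√14 (V(d, D) = (6*√14)*d = 6*d*√14)
(146206 + V(S(-19, f(-4)), -522)) + 305636 = (146206 + 6*((7/2)/(-19*(-3 - 19)))*√14) + 305636 = (146206 + 6*((7/2)*(-1/19)/(-22))*√14) + 305636 = (146206 + 6*((7/2)*(-1/19)*(-1/22))*√14) + 305636 = (146206 + 6*(7/836)*√14) + 305636 = (146206 + 21*√14/418) + 305636 = 451842 + 21*√14/418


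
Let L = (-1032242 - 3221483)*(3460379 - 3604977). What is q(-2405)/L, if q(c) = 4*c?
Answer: -962/61508012755 ≈ -1.5640e-8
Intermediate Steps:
L = 615080127550 (L = -4253725*(-144598) = 615080127550)
q(-2405)/L = (4*(-2405))/615080127550 = -9620*1/615080127550 = -962/61508012755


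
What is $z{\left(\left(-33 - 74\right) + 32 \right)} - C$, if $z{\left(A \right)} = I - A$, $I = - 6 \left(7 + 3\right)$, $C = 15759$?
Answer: $-15744$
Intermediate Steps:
$I = -60$ ($I = \left(-6\right) 10 = -60$)
$z{\left(A \right)} = -60 - A$
$z{\left(\left(-33 - 74\right) + 32 \right)} - C = \left(-60 - \left(\left(-33 - 74\right) + 32\right)\right) - 15759 = \left(-60 - \left(-107 + 32\right)\right) - 15759 = \left(-60 - -75\right) - 15759 = \left(-60 + 75\right) - 15759 = 15 - 15759 = -15744$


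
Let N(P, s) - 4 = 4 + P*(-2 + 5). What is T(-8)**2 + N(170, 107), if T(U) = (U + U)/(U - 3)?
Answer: 62934/121 ≈ 520.12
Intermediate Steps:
T(U) = 2*U/(-3 + U) (T(U) = (2*U)/(-3 + U) = 2*U/(-3 + U))
N(P, s) = 8 + 3*P (N(P, s) = 4 + (4 + P*(-2 + 5)) = 4 + (4 + P*3) = 4 + (4 + 3*P) = 8 + 3*P)
T(-8)**2 + N(170, 107) = (2*(-8)/(-3 - 8))**2 + (8 + 3*170) = (2*(-8)/(-11))**2 + (8 + 510) = (2*(-8)*(-1/11))**2 + 518 = (16/11)**2 + 518 = 256/121 + 518 = 62934/121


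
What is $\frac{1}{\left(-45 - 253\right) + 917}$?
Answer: $\frac{1}{619} \approx 0.0016155$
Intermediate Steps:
$\frac{1}{\left(-45 - 253\right) + 917} = \frac{1}{-298 + 917} = \frac{1}{619}$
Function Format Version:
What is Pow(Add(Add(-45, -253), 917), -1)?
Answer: Rational(1, 619) ≈ 0.0016155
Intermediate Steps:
Pow(Add(Add(-45, -253), 917), -1) = Pow(Add(-298, 917), -1) = Pow(619, -1) = Rational(1, 619)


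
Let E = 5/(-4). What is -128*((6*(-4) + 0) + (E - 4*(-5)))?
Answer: 672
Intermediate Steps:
E = -5/4 (E = 5*(-1/4) = -5/4 ≈ -1.2500)
-128*((6*(-4) + 0) + (E - 4*(-5))) = -128*((6*(-4) + 0) + (-5/4 - 4*(-5))) = -128*((-24 + 0) + (-5/4 + 20)) = -128*(-24 + 75/4) = -128*(-21/4) = 672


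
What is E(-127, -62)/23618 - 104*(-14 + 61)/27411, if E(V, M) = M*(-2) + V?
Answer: -115527017/647392998 ≈ -0.17845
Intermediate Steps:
E(V, M) = V - 2*M (E(V, M) = -2*M + V = V - 2*M)
E(-127, -62)/23618 - 104*(-14 + 61)/27411 = (-127 - 2*(-62))/23618 - 104*(-14 + 61)/27411 = (-127 + 124)*(1/23618) - 104*47*(1/27411) = -3*1/23618 - 4888*1/27411 = -3/23618 - 4888/27411 = -115527017/647392998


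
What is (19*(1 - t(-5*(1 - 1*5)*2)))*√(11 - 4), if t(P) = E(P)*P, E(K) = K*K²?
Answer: -48639981*√7 ≈ -1.2869e+8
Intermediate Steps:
E(K) = K³
t(P) = P⁴ (t(P) = P³*P = P⁴)
(19*(1 - t(-5*(1 - 1*5)*2)))*√(11 - 4) = (19*(1 - (-5*(1 - 1*5)*2)⁴))*√(11 - 4) = (19*(1 - (-5*(1 - 5)*2)⁴))*√7 = (19*(1 - (-5*(-4)*2)⁴))*√7 = (19*(1 - (20*2)⁴))*√7 = (19*(1 - 1*40⁴))*√7 = (19*(1 - 1*2560000))*√7 = (19*(1 - 2560000))*√7 = (19*(-2559999))*√7 = -48639981*√7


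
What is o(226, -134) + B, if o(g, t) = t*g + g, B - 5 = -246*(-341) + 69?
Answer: 53902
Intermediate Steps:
B = 83960 (B = 5 + (-246*(-341) + 69) = 5 + (83886 + 69) = 5 + 83955 = 83960)
o(g, t) = g + g*t (o(g, t) = g*t + g = g + g*t)
o(226, -134) + B = 226*(1 - 134) + 83960 = 226*(-133) + 83960 = -30058 + 83960 = 53902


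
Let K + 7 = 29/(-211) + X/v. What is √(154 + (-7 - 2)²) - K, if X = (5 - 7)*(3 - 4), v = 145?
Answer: 217948/30595 + √235 ≈ 22.453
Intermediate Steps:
X = 2 (X = -2*(-1) = 2)
K = -217948/30595 (K = -7 + (29/(-211) + 2/145) = -7 + (29*(-1/211) + 2*(1/145)) = -7 + (-29/211 + 2/145) = -7 - 3783/30595 = -217948/30595 ≈ -7.1236)
√(154 + (-7 - 2)²) - K = √(154 + (-7 - 2)²) - 1*(-217948/30595) = √(154 + (-9)²) + 217948/30595 = √(154 + 81) + 217948/30595 = √235 + 217948/30595 = 217948/30595 + √235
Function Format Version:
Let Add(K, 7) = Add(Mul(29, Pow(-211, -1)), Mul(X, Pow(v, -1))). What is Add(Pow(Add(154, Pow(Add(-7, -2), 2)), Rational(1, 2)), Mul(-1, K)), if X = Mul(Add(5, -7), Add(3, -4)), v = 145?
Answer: Add(Rational(217948, 30595), Pow(235, Rational(1, 2))) ≈ 22.453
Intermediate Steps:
X = 2 (X = Mul(-2, -1) = 2)
K = Rational(-217948, 30595) (K = Add(-7, Add(Mul(29, Pow(-211, -1)), Mul(2, Pow(145, -1)))) = Add(-7, Add(Mul(29, Rational(-1, 211)), Mul(2, Rational(1, 145)))) = Add(-7, Add(Rational(-29, 211), Rational(2, 145))) = Add(-7, Rational(-3783, 30595)) = Rational(-217948, 30595) ≈ -7.1236)
Add(Pow(Add(154, Pow(Add(-7, -2), 2)), Rational(1, 2)), Mul(-1, K)) = Add(Pow(Add(154, Pow(Add(-7, -2), 2)), Rational(1, 2)), Mul(-1, Rational(-217948, 30595))) = Add(Pow(Add(154, Pow(-9, 2)), Rational(1, 2)), Rational(217948, 30595)) = Add(Pow(Add(154, 81), Rational(1, 2)), Rational(217948, 30595)) = Add(Pow(235, Rational(1, 2)), Rational(217948, 30595)) = Add(Rational(217948, 30595), Pow(235, Rational(1, 2)))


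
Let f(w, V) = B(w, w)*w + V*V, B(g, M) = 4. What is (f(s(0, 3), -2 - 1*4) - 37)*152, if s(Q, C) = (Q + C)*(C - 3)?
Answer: -152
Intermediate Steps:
s(Q, C) = (-3 + C)*(C + Q) (s(Q, C) = (C + Q)*(-3 + C) = (-3 + C)*(C + Q))
f(w, V) = V² + 4*w (f(w, V) = 4*w + V*V = 4*w + V² = V² + 4*w)
(f(s(0, 3), -2 - 1*4) - 37)*152 = (((-2 - 1*4)² + 4*(3² - 3*3 - 3*0 + 3*0)) - 37)*152 = (((-2 - 4)² + 4*(9 - 9 + 0 + 0)) - 37)*152 = (((-6)² + 4*0) - 37)*152 = ((36 + 0) - 37)*152 = (36 - 37)*152 = -1*152 = -152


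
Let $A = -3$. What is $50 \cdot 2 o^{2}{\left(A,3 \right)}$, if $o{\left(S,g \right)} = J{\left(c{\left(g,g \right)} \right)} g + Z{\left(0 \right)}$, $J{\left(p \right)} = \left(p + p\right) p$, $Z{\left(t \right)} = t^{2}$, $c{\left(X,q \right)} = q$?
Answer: $291600$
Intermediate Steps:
$J{\left(p \right)} = 2 p^{2}$ ($J{\left(p \right)} = 2 p p = 2 p^{2}$)
$o{\left(S,g \right)} = 2 g^{3}$ ($o{\left(S,g \right)} = 2 g^{2} g + 0^{2} = 2 g^{3} + 0 = 2 g^{3}$)
$50 \cdot 2 o^{2}{\left(A,3 \right)} = 50 \cdot 2 \left(2 \cdot 3^{3}\right)^{2} = 50 \cdot 2 \left(2 \cdot 27\right)^{2} = 50 \cdot 2 \cdot 54^{2} = 50 \cdot 2 \cdot 2916 = 50 \cdot 5832 = 291600$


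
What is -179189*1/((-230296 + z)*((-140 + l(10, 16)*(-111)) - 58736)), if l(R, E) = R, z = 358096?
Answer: 179189/7666210800 ≈ 2.3374e-5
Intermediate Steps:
-179189*1/((-230296 + z)*((-140 + l(10, 16)*(-111)) - 58736)) = -179189*1/((-230296 + 358096)*((-140 + 10*(-111)) - 58736)) = -179189*1/(127800*((-140 - 1110) - 58736)) = -179189*1/(127800*(-1250 - 58736)) = -179189/(127800*(-59986)) = -179189/(-7666210800) = -179189*(-1/7666210800) = 179189/7666210800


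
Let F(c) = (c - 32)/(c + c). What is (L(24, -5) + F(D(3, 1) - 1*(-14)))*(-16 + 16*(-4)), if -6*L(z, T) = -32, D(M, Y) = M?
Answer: -19960/51 ≈ -391.37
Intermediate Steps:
L(z, T) = 16/3 (L(z, T) = -⅙*(-32) = 16/3)
F(c) = (-32 + c)/(2*c) (F(c) = (-32 + c)/((2*c)) = (-32 + c)*(1/(2*c)) = (-32 + c)/(2*c))
(L(24, -5) + F(D(3, 1) - 1*(-14)))*(-16 + 16*(-4)) = (16/3 + (-32 + (3 - 1*(-14)))/(2*(3 - 1*(-14))))*(-16 + 16*(-4)) = (16/3 + (-32 + (3 + 14))/(2*(3 + 14)))*(-16 - 64) = (16/3 + (½)*(-32 + 17)/17)*(-80) = (16/3 + (½)*(1/17)*(-15))*(-80) = (16/3 - 15/34)*(-80) = (499/102)*(-80) = -19960/51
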